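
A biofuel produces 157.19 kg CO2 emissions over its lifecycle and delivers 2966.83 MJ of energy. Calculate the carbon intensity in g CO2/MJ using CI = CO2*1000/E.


CI = CO2 * 1000 / E
= 157.19 * 1000 / 2966.83
= 52.9825 g CO2/MJ

52.9825 g CO2/MJ


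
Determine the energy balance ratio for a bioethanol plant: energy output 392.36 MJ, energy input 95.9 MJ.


EROI = E_out / E_in
= 392.36 / 95.9
= 4.0913

4.0913


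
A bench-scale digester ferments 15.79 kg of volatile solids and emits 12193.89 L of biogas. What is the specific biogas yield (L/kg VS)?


Y = V / VS
= 12193.89 / 15.79
= 772.2540 L/kg VS

772.2540 L/kg VS


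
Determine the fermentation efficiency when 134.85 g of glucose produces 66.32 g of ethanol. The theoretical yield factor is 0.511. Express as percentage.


Fermentation efficiency = (actual / (0.511 * glucose)) * 100
= (66.32 / (0.511 * 134.85)) * 100
= 96.2438%

96.2438%


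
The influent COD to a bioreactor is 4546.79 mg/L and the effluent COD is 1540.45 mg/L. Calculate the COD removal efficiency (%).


eta = (COD_in - COD_out) / COD_in * 100
= (4546.79 - 1540.45) / 4546.79 * 100
= 66.1201%

66.1201%


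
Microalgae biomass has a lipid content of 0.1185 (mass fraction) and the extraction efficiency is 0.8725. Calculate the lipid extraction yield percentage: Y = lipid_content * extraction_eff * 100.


Y = lipid_content * extraction_eff * 100
= 0.1185 * 0.8725 * 100
= 10.3391%

10.3391%


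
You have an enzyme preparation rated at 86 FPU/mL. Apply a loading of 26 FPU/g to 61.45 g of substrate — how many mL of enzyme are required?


V = dosage * m_sub / activity
V = 26 * 61.45 / 86
V = 18.5779 mL

18.5779 mL


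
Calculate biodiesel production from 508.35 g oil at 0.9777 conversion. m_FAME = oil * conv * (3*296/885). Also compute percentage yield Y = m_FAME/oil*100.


m_FAME = oil * conv * (3 * 296 / 885) = oil * conv * (888/885)
= 508.35 * 0.9777 * 888 / 885
= 498.6986 g
Y = m_FAME / oil * 100 = conv * (888/885) * 100
= 0.9777 * 888 / 885 * 100
= 98.10%

498.6986 g FAME; Y = 98.10%


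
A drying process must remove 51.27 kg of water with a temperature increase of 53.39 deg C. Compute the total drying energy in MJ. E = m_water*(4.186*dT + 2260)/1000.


E = m_water * (4.186 * dT + 2260) / 1000
= 51.27 * (4.186 * 53.39 + 2260) / 1000
= 127.3286 MJ

127.3286 MJ


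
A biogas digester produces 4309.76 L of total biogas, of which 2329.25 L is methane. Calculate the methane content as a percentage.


CH4% = V_CH4 / V_total * 100
= 2329.25 / 4309.76 * 100
= 54.0459%

54.0459%


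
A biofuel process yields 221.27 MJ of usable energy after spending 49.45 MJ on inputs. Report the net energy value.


NEV = E_out - E_in
= 221.27 - 49.45
= 171.8200 MJ

171.8200 MJ


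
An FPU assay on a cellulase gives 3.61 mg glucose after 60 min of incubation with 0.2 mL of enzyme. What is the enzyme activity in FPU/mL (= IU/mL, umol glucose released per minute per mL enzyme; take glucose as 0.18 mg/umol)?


Activity = glucose_mg / (0.18 mg/umol * V_mL * t_min)
= 3.61 / (0.18 * 0.2 * 60)
= 1.6713 FPU/mL

1.6713 FPU/mL


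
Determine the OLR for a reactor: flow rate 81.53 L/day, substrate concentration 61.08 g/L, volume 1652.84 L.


OLR = Q * S / V
= 81.53 * 61.08 / 1652.84
= 3.0129 g/L/day

3.0129 g/L/day


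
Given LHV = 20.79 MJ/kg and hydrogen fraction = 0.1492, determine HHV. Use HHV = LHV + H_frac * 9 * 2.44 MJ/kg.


HHV = LHV + H_frac * 9 * 2.44
= 20.79 + 0.1492 * 9 * 2.44
= 24.0664 MJ/kg

24.0664 MJ/kg


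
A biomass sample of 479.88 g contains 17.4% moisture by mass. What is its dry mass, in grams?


Wd = Ww * (1 - MC/100)
= 479.88 * (1 - 17.4/100)
= 396.3809 g

396.3809 g


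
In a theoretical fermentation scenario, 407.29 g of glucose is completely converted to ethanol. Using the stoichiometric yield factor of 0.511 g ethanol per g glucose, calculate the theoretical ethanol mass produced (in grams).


Theoretical ethanol yield: m_EtOH = 0.511 * m_glucose
m_EtOH = 0.511 * 407.29 = 208.1252 g

208.1252 g


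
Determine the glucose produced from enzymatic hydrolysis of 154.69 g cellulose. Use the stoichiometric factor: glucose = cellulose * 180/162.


glucose = cellulose * 180/162
= 154.69 * 180/162
= 171.8778 g

171.8778 g


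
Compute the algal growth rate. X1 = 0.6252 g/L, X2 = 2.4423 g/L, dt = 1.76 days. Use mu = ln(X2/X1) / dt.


mu = ln(X2/X1) / dt
= ln(2.4423/0.6252) / 1.76
= 0.7742 per day

0.7742 per day


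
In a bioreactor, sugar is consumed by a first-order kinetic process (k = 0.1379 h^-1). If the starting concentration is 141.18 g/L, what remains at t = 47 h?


S = S0 * exp(-k * t)
S = 141.18 * exp(-0.1379 * 47)
S = 0.2163 g/L

0.2163 g/L


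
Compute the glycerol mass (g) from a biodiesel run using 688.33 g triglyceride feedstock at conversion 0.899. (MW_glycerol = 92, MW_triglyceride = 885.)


glycerol = oil * conv * (92/885)
= 688.33 * 0.899 * 92 / 885
= 64.3281 g

64.3281 g


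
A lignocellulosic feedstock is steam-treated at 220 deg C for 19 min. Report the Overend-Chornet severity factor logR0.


logR0 = log10(t * exp((T - 100) / 14.75))
= log10(19 * exp((220 - 100) / 14.75))
= 4.8120

4.8120


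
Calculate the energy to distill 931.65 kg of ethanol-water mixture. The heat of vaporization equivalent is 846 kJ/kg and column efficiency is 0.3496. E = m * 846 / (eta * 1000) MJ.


E = m * 846 / (eta * 1000)
= 931.65 * 846 / (0.3496 * 1000)
= 2254.5077 MJ

2254.5077 MJ


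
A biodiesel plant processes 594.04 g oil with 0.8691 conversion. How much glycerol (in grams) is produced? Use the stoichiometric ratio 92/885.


glycerol = oil * conv * (92/885)
= 594.04 * 0.8691 * 92 / 885
= 53.6698 g

53.6698 g


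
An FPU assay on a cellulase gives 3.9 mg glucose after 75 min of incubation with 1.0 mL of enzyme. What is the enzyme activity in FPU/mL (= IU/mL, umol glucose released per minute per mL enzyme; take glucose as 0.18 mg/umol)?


Activity = glucose_mg / (0.18 mg/umol * V_mL * t_min)
= 3.9 / (0.18 * 1.0 * 75)
= 0.2889 FPU/mL

0.2889 FPU/mL


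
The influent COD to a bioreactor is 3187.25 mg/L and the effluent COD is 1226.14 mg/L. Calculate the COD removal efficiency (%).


eta = (COD_in - COD_out) / COD_in * 100
= (3187.25 - 1226.14) / 3187.25 * 100
= 61.5298%

61.5298%


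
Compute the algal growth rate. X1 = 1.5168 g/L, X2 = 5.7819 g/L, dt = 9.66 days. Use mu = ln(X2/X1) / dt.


mu = ln(X2/X1) / dt
= ln(5.7819/1.5168) / 9.66
= 0.1385 per day

0.1385 per day


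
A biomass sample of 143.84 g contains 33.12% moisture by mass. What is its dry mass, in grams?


Wd = Ww * (1 - MC/100)
= 143.84 * (1 - 33.12/100)
= 96.2002 g

96.2002 g


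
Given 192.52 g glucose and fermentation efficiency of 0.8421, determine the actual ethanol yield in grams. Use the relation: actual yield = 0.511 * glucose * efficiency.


Actual ethanol: m = 0.511 * 192.52 * 0.8421
m = 82.8439 g

82.8439 g


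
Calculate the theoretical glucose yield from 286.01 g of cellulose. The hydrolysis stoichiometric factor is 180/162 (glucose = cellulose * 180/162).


glucose = cellulose * 180/162
= 286.01 * 180/162
= 317.7889 g

317.7889 g


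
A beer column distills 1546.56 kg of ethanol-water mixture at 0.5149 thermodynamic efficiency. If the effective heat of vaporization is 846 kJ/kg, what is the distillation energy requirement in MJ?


E = m * 846 / (eta * 1000)
= 1546.56 * 846 / (0.5149 * 1000)
= 2541.0560 MJ

2541.0560 MJ


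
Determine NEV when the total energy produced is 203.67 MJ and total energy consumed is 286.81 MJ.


NEV = E_out - E_in
= 203.67 - 286.81
= -83.1400 MJ

-83.1400 MJ


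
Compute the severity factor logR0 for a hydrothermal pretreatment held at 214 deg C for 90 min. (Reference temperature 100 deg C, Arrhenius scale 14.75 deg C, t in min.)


logR0 = log10(t * exp((T - 100) / 14.75))
= log10(90 * exp((214 - 100) / 14.75))
= 5.3108

5.3108


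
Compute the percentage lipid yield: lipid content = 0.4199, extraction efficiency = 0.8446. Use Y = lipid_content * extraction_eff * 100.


Y = lipid_content * extraction_eff * 100
= 0.4199 * 0.8446 * 100
= 35.4648%

35.4648%


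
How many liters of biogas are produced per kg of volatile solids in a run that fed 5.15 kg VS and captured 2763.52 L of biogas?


Y = V / VS
= 2763.52 / 5.15
= 536.6058 L/kg VS

536.6058 L/kg VS


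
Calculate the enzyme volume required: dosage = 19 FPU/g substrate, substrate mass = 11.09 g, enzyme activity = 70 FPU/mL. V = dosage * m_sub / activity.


V = dosage * m_sub / activity
V = 19 * 11.09 / 70
V = 3.0101 mL

3.0101 mL


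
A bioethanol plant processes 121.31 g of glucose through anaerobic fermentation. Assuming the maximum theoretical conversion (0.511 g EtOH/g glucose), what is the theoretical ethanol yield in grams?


Theoretical ethanol yield: m_EtOH = 0.511 * m_glucose
m_EtOH = 0.511 * 121.31 = 61.9894 g

61.9894 g


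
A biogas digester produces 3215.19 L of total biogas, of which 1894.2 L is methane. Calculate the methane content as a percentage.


CH4% = V_CH4 / V_total * 100
= 1894.2 / 3215.19 * 100
= 58.9141%

58.9141%


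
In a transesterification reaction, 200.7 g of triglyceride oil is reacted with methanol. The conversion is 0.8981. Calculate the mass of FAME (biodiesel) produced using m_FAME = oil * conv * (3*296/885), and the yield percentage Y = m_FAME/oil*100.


m_FAME = oil * conv * (3 * 296 / 885) = oil * conv * (888/885)
= 200.7 * 0.8981 * 888 / 885
= 180.8597 g
Y = m_FAME / oil * 100 = conv * (888/885) * 100
= 0.8981 * 888 / 885 * 100
= 90.11%

180.8597 g FAME; Y = 90.11%


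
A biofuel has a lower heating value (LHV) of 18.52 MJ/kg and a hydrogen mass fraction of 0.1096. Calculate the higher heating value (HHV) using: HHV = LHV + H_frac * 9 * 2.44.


HHV = LHV + H_frac * 9 * 2.44
= 18.52 + 0.1096 * 9 * 2.44
= 20.9268 MJ/kg

20.9268 MJ/kg


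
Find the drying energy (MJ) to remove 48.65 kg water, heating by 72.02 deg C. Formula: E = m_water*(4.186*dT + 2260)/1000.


E = m_water * (4.186 * dT + 2260) / 1000
= 48.65 * (4.186 * 72.02 + 2260) / 1000
= 124.6158 MJ

124.6158 MJ


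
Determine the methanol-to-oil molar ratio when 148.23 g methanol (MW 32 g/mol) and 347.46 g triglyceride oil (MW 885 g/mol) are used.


Molar ratio = n_MeOH / n_oil = (MeOH/32) / (oil/885) = (MeOH * 885) / (32 * oil)
= (148.23 * 885) / (32 * 347.46)
= 11.7984

11.7984


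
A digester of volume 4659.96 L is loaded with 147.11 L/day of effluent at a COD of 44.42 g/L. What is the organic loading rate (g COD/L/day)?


OLR = Q * S / V
= 147.11 * 44.42 / 4659.96
= 1.4023 g/L/day

1.4023 g/L/day


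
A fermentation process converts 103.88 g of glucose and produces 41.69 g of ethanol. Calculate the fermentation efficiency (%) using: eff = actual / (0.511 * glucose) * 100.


Fermentation efficiency = (actual / (0.511 * glucose)) * 100
= (41.69 / (0.511 * 103.88)) * 100
= 78.5379%

78.5379%


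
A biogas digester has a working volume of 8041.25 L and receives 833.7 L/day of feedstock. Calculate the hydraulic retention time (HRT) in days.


HRT = V / Q
= 8041.25 / 833.7
= 9.6453 days

9.6453 days


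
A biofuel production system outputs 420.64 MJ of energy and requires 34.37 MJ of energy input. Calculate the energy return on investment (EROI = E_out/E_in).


EROI = E_out / E_in
= 420.64 / 34.37
= 12.2386

12.2386


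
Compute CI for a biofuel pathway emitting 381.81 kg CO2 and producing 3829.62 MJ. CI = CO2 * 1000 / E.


CI = CO2 * 1000 / E
= 381.81 * 1000 / 3829.62
= 99.6992 g CO2/MJ

99.6992 g CO2/MJ


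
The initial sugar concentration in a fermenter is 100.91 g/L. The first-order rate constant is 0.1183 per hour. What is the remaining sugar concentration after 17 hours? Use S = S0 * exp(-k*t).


S = S0 * exp(-k * t)
S = 100.91 * exp(-0.1183 * 17)
S = 13.5059 g/L

13.5059 g/L


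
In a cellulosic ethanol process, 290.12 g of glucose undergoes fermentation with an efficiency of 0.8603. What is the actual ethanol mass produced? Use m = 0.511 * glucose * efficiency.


Actual ethanol: m = 0.511 * 290.12 * 0.8603
m = 127.5406 g

127.5406 g


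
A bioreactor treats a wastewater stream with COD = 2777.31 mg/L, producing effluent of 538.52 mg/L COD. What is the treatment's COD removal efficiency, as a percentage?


eta = (COD_in - COD_out) / COD_in * 100
= (2777.31 - 538.52) / 2777.31 * 100
= 80.6100%

80.6100%


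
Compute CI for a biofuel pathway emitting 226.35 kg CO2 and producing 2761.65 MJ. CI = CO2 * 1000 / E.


CI = CO2 * 1000 / E
= 226.35 * 1000 / 2761.65
= 81.9619 g CO2/MJ

81.9619 g CO2/MJ


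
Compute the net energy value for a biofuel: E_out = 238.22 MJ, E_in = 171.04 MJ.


NEV = E_out - E_in
= 238.22 - 171.04
= 67.1800 MJ

67.1800 MJ


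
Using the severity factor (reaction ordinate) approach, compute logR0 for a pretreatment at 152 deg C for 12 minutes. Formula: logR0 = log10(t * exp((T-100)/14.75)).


logR0 = log10(t * exp((T - 100) / 14.75))
= log10(12 * exp((152 - 100) / 14.75))
= 2.6103

2.6103


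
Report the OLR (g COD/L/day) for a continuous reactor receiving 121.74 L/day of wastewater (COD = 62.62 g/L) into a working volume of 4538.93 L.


OLR = Q * S / V
= 121.74 * 62.62 / 4538.93
= 1.6795 g/L/day

1.6795 g/L/day


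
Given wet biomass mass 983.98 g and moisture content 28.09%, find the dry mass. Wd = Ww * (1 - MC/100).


Wd = Ww * (1 - MC/100)
= 983.98 * (1 - 28.09/100)
= 707.5800 g

707.5800 g


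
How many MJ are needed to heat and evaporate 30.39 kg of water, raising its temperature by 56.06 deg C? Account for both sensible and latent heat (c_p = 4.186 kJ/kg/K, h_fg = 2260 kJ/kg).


E = m_water * (4.186 * dT + 2260) / 1000
= 30.39 * (4.186 * 56.06 + 2260) / 1000
= 75.8129 MJ

75.8129 MJ


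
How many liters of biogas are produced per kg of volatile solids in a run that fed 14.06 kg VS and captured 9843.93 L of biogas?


Y = V / VS
= 9843.93 / 14.06
= 700.1373 L/kg VS

700.1373 L/kg VS


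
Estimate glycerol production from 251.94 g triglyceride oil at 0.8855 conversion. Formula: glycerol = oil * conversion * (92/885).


glycerol = oil * conv * (92/885)
= 251.94 * 0.8855 * 92 / 885
= 23.1916 g

23.1916 g


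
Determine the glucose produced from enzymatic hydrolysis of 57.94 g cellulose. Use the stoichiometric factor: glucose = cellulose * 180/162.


glucose = cellulose * 180/162
= 57.94 * 180/162
= 64.3778 g

64.3778 g


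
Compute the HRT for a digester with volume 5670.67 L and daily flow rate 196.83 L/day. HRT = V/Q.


HRT = V / Q
= 5670.67 / 196.83
= 28.8100 days

28.8100 days


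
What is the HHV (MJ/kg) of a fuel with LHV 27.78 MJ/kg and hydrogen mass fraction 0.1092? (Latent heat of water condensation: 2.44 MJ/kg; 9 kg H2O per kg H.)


HHV = LHV + H_frac * 9 * 2.44
= 27.78 + 0.1092 * 9 * 2.44
= 30.1780 MJ/kg

30.1780 MJ/kg


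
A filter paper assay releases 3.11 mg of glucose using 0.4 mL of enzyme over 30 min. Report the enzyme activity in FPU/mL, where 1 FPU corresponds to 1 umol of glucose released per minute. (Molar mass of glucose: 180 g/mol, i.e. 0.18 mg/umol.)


Activity = glucose_mg / (0.18 mg/umol * V_mL * t_min)
= 3.11 / (0.18 * 0.4 * 30)
= 1.4398 FPU/mL

1.4398 FPU/mL


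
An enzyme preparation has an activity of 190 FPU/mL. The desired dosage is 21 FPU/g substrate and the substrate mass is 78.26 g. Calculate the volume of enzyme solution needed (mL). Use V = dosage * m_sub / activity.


V = dosage * m_sub / activity
V = 21 * 78.26 / 190
V = 8.6498 mL

8.6498 mL


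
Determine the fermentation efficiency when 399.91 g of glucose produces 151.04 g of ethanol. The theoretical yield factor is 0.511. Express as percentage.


Fermentation efficiency = (actual / (0.511 * glucose)) * 100
= (151.04 / (0.511 * 399.91)) * 100
= 73.9110%

73.9110%


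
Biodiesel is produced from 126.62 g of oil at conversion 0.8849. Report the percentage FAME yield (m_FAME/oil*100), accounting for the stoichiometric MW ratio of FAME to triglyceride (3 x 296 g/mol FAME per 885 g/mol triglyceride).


m_FAME = oil * conv * (3 * 296 / 885) = oil * conv * (888/885)
= 126.62 * 0.8849 * 888 / 885
= 112.4259 g
Y = m_FAME / oil * 100 = conv * (888/885) * 100
= 0.8849 * 888 / 885 * 100
= 88.79%

88.79%


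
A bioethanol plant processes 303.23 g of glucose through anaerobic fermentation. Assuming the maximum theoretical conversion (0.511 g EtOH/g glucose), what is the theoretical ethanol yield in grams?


Theoretical ethanol yield: m_EtOH = 0.511 * m_glucose
m_EtOH = 0.511 * 303.23 = 154.9505 g

154.9505 g


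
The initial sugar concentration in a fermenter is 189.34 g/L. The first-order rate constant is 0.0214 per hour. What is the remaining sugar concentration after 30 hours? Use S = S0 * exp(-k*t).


S = S0 * exp(-k * t)
S = 189.34 * exp(-0.0214 * 30)
S = 99.6381 g/L

99.6381 g/L


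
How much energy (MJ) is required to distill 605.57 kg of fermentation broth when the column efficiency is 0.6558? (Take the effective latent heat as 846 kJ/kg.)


E = m * 846 / (eta * 1000)
= 605.57 * 846 / (0.6558 * 1000)
= 781.2019 MJ

781.2019 MJ


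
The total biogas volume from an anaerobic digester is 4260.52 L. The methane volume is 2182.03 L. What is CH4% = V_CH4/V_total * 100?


CH4% = V_CH4 / V_total * 100
= 2182.03 / 4260.52 * 100
= 51.2151%

51.2151%


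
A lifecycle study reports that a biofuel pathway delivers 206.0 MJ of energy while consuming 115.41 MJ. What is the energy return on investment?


EROI = E_out / E_in
= 206.0 / 115.41
= 1.7849

1.7849


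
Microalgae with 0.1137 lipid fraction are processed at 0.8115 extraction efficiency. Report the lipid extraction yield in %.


Y = lipid_content * extraction_eff * 100
= 0.1137 * 0.8115 * 100
= 9.2268%

9.2268%


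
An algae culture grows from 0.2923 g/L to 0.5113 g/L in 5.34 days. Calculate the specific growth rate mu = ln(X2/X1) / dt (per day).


mu = ln(X2/X1) / dt
= ln(0.5113/0.2923) / 5.34
= 0.1047 per day

0.1047 per day


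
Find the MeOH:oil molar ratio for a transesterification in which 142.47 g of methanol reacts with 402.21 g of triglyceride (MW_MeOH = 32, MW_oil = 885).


Molar ratio = n_MeOH / n_oil = (MeOH/32) / (oil/885) = (MeOH * 885) / (32 * oil)
= (142.47 * 885) / (32 * 402.21)
= 9.7963

9.7963


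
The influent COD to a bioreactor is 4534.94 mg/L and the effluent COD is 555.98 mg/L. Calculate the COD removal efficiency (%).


eta = (COD_in - COD_out) / COD_in * 100
= (4534.94 - 555.98) / 4534.94 * 100
= 87.7401%

87.7401%


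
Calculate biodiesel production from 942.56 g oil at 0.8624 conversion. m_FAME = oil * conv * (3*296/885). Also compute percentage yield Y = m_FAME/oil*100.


m_FAME = oil * conv * (3 * 296 / 885) = oil * conv * (888/885)
= 942.56 * 0.8624 * 888 / 885
= 815.6192 g
Y = m_FAME / oil * 100 = conv * (888/885) * 100
= 0.8624 * 888 / 885 * 100
= 86.53%

815.6192 g FAME; Y = 86.53%


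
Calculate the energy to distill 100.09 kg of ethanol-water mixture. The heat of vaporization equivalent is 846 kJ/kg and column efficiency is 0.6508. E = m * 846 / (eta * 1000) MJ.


E = m * 846 / (eta * 1000)
= 100.09 * 846 / (0.6508 * 1000)
= 130.1108 MJ

130.1108 MJ


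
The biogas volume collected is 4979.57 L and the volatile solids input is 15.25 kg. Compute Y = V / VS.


Y = V / VS
= 4979.57 / 15.25
= 326.5292 L/kg VS

326.5292 L/kg VS


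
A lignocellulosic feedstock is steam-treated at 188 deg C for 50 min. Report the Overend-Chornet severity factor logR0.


logR0 = log10(t * exp((T - 100) / 14.75))
= log10(50 * exp((188 - 100) / 14.75))
= 4.2900

4.2900


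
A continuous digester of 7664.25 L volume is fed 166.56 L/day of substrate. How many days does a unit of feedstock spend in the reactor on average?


HRT = V / Q
= 7664.25 / 166.56
= 46.0149 days

46.0149 days


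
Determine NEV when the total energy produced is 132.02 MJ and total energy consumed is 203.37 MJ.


NEV = E_out - E_in
= 132.02 - 203.37
= -71.3500 MJ

-71.3500 MJ


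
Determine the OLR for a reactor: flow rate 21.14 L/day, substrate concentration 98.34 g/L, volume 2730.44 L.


OLR = Q * S / V
= 21.14 * 98.34 / 2730.44
= 0.7614 g/L/day

0.7614 g/L/day


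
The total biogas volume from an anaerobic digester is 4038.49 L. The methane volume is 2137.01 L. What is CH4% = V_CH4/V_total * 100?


CH4% = V_CH4 / V_total * 100
= 2137.01 / 4038.49 * 100
= 52.9161%

52.9161%


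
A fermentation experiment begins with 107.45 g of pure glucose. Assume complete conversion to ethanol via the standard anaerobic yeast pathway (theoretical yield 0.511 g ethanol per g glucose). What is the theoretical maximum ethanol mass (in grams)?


Theoretical ethanol yield: m_EtOH = 0.511 * m_glucose
m_EtOH = 0.511 * 107.45 = 54.9070 g

54.9070 g


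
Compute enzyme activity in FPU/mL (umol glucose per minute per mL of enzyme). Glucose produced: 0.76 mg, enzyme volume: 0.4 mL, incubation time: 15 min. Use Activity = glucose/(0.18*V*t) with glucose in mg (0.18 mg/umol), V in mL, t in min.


Activity = glucose_mg / (0.18 mg/umol * V_mL * t_min)
= 0.76 / (0.18 * 0.4 * 15)
= 0.7037 FPU/mL

0.7037 FPU/mL


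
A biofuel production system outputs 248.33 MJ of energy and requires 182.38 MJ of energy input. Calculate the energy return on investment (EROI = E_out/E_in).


EROI = E_out / E_in
= 248.33 / 182.38
= 1.3616

1.3616


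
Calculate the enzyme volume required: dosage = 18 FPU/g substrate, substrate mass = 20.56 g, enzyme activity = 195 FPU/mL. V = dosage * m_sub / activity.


V = dosage * m_sub / activity
V = 18 * 20.56 / 195
V = 1.8978 mL

1.8978 mL


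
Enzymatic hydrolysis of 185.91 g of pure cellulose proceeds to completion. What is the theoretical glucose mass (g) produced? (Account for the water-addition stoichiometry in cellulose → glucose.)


glucose = cellulose * 180/162
= 185.91 * 180/162
= 206.5667 g

206.5667 g


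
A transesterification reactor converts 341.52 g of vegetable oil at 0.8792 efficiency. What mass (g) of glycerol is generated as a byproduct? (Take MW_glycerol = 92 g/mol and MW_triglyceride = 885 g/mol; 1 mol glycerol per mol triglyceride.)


glycerol = oil * conv * (92/885)
= 341.52 * 0.8792 * 92 / 885
= 31.2139 g

31.2139 g


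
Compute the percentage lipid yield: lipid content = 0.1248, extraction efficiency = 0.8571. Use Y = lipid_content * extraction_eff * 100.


Y = lipid_content * extraction_eff * 100
= 0.1248 * 0.8571 * 100
= 10.6966%

10.6966%


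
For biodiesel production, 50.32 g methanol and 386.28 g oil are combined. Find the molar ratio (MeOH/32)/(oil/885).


Molar ratio = n_MeOH / n_oil = (MeOH/32) / (oil/885) = (MeOH * 885) / (32 * oil)
= (50.32 * 885) / (32 * 386.28)
= 3.6027

3.6027


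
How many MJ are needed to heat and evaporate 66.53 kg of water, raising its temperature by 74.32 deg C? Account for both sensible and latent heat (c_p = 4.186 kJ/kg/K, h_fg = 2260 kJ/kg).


E = m_water * (4.186 * dT + 2260) / 1000
= 66.53 * (4.186 * 74.32 + 2260) / 1000
= 171.0555 MJ

171.0555 MJ


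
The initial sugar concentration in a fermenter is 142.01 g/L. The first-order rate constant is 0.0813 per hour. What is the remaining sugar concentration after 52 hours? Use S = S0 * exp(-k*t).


S = S0 * exp(-k * t)
S = 142.01 * exp(-0.0813 * 52)
S = 2.0716 g/L

2.0716 g/L


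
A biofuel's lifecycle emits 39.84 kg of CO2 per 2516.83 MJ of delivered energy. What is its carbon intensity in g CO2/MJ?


CI = CO2 * 1000 / E
= 39.84 * 1000 / 2516.83
= 15.8294 g CO2/MJ

15.8294 g CO2/MJ


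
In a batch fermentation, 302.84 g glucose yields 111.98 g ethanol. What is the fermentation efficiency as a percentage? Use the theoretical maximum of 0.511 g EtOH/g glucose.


Fermentation efficiency = (actual / (0.511 * glucose)) * 100
= (111.98 / (0.511 * 302.84)) * 100
= 72.3613%

72.3613%


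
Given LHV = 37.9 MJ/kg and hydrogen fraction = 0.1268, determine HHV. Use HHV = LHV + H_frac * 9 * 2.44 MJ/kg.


HHV = LHV + H_frac * 9 * 2.44
= 37.9 + 0.1268 * 9 * 2.44
= 40.6845 MJ/kg

40.6845 MJ/kg


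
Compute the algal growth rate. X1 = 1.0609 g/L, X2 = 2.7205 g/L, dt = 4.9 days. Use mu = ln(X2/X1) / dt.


mu = ln(X2/X1) / dt
= ln(2.7205/1.0609) / 4.9
= 0.1922 per day

0.1922 per day


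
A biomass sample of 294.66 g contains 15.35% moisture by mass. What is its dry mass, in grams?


Wd = Ww * (1 - MC/100)
= 294.66 * (1 - 15.35/100)
= 249.4297 g

249.4297 g


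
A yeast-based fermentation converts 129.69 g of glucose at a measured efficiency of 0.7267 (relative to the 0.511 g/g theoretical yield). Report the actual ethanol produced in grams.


Actual ethanol: m = 0.511 * 129.69 * 0.7267
m = 48.1596 g

48.1596 g


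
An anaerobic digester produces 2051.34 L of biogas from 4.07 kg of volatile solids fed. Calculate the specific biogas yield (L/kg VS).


Y = V / VS
= 2051.34 / 4.07
= 504.0147 L/kg VS

504.0147 L/kg VS


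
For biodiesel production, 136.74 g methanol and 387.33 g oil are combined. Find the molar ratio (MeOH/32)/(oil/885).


Molar ratio = n_MeOH / n_oil = (MeOH/32) / (oil/885) = (MeOH * 885) / (32 * oil)
= (136.74 * 885) / (32 * 387.33)
= 9.7635

9.7635


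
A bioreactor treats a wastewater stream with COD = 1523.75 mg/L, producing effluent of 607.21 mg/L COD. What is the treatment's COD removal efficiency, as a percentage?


eta = (COD_in - COD_out) / COD_in * 100
= (1523.75 - 607.21) / 1523.75 * 100
= 60.1503%

60.1503%


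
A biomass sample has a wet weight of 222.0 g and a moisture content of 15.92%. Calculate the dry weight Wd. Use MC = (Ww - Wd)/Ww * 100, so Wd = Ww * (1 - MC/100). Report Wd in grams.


Wd = Ww * (1 - MC/100)
= 222.0 * (1 - 15.92/100)
= 186.6576 g

186.6576 g


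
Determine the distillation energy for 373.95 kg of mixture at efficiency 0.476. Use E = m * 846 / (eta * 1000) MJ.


E = m * 846 / (eta * 1000)
= 373.95 * 846 / (0.476 * 1000)
= 664.6254 MJ

664.6254 MJ


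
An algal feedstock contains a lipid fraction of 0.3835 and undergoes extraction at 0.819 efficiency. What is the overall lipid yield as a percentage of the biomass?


Y = lipid_content * extraction_eff * 100
= 0.3835 * 0.819 * 100
= 31.4086%

31.4086%


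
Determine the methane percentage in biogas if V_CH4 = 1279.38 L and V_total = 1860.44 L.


CH4% = V_CH4 / V_total * 100
= 1279.38 / 1860.44 * 100
= 68.7676%

68.7676%


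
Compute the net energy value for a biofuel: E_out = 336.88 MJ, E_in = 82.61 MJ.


NEV = E_out - E_in
= 336.88 - 82.61
= 254.2700 MJ

254.2700 MJ


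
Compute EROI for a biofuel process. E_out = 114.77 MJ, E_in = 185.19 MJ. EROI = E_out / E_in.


EROI = E_out / E_in
= 114.77 / 185.19
= 0.6197

0.6197


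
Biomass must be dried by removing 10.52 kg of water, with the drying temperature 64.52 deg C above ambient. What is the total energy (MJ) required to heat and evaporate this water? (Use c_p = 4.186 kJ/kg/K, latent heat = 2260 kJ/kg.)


E = m_water * (4.186 * dT + 2260) / 1000
= 10.52 * (4.186 * 64.52 + 2260) / 1000
= 26.6164 MJ

26.6164 MJ


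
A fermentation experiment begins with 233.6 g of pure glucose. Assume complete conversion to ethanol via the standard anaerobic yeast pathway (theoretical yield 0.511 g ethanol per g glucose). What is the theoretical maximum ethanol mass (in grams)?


Theoretical ethanol yield: m_EtOH = 0.511 * m_glucose
m_EtOH = 0.511 * 233.6 = 119.3696 g

119.3696 g


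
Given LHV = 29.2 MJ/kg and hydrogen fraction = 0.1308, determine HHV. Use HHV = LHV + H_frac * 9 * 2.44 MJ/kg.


HHV = LHV + H_frac * 9 * 2.44
= 29.2 + 0.1308 * 9 * 2.44
= 32.0724 MJ/kg

32.0724 MJ/kg


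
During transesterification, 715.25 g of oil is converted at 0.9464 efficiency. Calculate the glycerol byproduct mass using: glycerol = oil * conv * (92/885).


glycerol = oil * conv * (92/885)
= 715.25 * 0.9464 * 92 / 885
= 70.3683 g

70.3683 g


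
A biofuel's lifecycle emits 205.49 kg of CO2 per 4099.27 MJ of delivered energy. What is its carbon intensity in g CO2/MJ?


CI = CO2 * 1000 / E
= 205.49 * 1000 / 4099.27
= 50.1284 g CO2/MJ

50.1284 g CO2/MJ


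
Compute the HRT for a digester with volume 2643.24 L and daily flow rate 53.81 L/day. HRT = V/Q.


HRT = V / Q
= 2643.24 / 53.81
= 49.1217 days

49.1217 days


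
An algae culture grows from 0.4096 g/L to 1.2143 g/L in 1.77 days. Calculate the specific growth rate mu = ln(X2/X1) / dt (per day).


mu = ln(X2/X1) / dt
= ln(1.2143/0.4096) / 1.77
= 0.6140 per day

0.6140 per day


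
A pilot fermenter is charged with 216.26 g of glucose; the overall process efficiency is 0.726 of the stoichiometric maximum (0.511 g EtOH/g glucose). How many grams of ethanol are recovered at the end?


Actual ethanol: m = 0.511 * 216.26 * 0.726
m = 80.2294 g

80.2294 g


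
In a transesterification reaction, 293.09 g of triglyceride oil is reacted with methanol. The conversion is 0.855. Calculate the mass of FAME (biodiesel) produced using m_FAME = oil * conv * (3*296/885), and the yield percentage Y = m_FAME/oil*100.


m_FAME = oil * conv * (3 * 296 / 885) = oil * conv * (888/885)
= 293.09 * 0.855 * 888 / 885
= 251.4414 g
Y = m_FAME / oil * 100 = conv * (888/885) * 100
= 0.855 * 888 / 885 * 100
= 85.79%

251.4414 g FAME; Y = 85.79%


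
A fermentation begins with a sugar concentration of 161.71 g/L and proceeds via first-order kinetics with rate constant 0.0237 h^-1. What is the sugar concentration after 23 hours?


S = S0 * exp(-k * t)
S = 161.71 * exp(-0.0237 * 23)
S = 93.7568 g/L

93.7568 g/L


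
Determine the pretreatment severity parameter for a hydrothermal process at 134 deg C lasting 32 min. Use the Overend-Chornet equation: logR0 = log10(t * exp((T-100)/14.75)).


logR0 = log10(t * exp((T - 100) / 14.75))
= log10(32 * exp((134 - 100) / 14.75))
= 2.5062

2.5062


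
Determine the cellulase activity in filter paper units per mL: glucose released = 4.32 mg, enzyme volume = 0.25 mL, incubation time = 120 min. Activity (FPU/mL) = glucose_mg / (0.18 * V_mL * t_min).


Activity = glucose_mg / (0.18 mg/umol * V_mL * t_min)
= 4.32 / (0.18 * 0.25 * 120)
= 0.8000 FPU/mL

0.8000 FPU/mL


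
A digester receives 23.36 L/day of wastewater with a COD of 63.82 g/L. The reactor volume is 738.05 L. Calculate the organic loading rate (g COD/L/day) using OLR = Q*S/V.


OLR = Q * S / V
= 23.36 * 63.82 / 738.05
= 2.0200 g/L/day

2.0200 g/L/day


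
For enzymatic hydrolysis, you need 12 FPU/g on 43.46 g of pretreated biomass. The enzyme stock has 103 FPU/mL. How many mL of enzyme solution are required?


V = dosage * m_sub / activity
V = 12 * 43.46 / 103
V = 5.0633 mL

5.0633 mL


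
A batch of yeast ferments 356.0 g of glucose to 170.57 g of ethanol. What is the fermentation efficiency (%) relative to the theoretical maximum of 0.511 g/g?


Fermentation efficiency = (actual / (0.511 * glucose)) * 100
= (170.57 / (0.511 * 356.0)) * 100
= 93.7631%

93.7631%


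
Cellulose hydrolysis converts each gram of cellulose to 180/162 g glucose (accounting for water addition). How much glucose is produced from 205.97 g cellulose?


glucose = cellulose * 180/162
= 205.97 * 180/162
= 228.8556 g

228.8556 g


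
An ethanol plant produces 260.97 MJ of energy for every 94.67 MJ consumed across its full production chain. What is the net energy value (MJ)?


NEV = E_out - E_in
= 260.97 - 94.67
= 166.3000 MJ

166.3000 MJ


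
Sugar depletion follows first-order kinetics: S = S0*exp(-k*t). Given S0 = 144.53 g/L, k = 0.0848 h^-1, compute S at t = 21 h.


S = S0 * exp(-k * t)
S = 144.53 * exp(-0.0848 * 21)
S = 24.3538 g/L

24.3538 g/L


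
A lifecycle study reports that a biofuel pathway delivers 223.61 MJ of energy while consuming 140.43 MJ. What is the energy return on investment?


EROI = E_out / E_in
= 223.61 / 140.43
= 1.5923

1.5923


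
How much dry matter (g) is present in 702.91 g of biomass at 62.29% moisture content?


Wd = Ww * (1 - MC/100)
= 702.91 * (1 - 62.29/100)
= 265.0674 g

265.0674 g


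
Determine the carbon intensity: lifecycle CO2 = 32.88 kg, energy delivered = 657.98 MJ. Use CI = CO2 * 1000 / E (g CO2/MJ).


CI = CO2 * 1000 / E
= 32.88 * 1000 / 657.98
= 49.9711 g CO2/MJ

49.9711 g CO2/MJ


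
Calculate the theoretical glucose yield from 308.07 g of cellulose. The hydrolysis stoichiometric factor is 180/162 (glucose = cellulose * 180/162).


glucose = cellulose * 180/162
= 308.07 * 180/162
= 342.3000 g

342.3000 g


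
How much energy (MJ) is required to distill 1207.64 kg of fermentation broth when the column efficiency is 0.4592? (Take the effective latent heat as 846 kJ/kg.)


E = m * 846 / (eta * 1000)
= 1207.64 * 846 / (0.4592 * 1000)
= 2224.8768 MJ

2224.8768 MJ


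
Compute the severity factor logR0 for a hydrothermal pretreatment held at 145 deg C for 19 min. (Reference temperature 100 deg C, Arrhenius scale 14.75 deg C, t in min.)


logR0 = log10(t * exp((T - 100) / 14.75))
= log10(19 * exp((145 - 100) / 14.75))
= 2.6037

2.6037


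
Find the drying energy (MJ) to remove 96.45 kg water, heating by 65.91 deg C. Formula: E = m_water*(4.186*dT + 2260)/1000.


E = m_water * (4.186 * dT + 2260) / 1000
= 96.45 * (4.186 * 65.91 + 2260) / 1000
= 244.5875 MJ

244.5875 MJ


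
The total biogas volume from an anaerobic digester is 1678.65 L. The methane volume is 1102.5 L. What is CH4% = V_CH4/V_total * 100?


CH4% = V_CH4 / V_total * 100
= 1102.5 / 1678.65 * 100
= 65.6778%

65.6778%


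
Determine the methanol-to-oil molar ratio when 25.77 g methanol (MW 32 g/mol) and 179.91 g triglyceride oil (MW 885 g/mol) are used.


Molar ratio = n_MeOH / n_oil = (MeOH/32) / (oil/885) = (MeOH * 885) / (32 * oil)
= (25.77 * 885) / (32 * 179.91)
= 3.9614

3.9614


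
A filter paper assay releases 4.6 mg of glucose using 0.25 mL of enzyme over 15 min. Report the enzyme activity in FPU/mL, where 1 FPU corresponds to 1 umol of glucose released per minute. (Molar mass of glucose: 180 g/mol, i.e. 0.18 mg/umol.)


Activity = glucose_mg / (0.18 mg/umol * V_mL * t_min)
= 4.6 / (0.18 * 0.25 * 15)
= 6.8148 FPU/mL

6.8148 FPU/mL


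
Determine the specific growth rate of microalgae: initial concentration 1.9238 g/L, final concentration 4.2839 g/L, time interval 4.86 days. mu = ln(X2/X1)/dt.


mu = ln(X2/X1) / dt
= ln(4.2839/1.9238) / 4.86
= 0.1647 per day

0.1647 per day


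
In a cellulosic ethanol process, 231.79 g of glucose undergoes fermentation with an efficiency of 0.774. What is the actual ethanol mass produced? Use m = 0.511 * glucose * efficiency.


Actual ethanol: m = 0.511 * 231.79 * 0.774
m = 91.6762 g

91.6762 g


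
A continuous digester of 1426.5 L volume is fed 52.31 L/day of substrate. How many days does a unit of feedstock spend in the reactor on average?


HRT = V / Q
= 1426.5 / 52.31
= 27.2701 days

27.2701 days


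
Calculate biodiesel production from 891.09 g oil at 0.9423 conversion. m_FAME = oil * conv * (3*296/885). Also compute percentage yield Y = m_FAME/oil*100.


m_FAME = oil * conv * (3 * 296 / 885) = oil * conv * (888/885)
= 891.09 * 0.9423 * 888 / 885
= 842.5205 g
Y = m_FAME / oil * 100 = conv * (888/885) * 100
= 0.9423 * 888 / 885 * 100
= 94.55%

842.5205 g FAME; Y = 94.55%


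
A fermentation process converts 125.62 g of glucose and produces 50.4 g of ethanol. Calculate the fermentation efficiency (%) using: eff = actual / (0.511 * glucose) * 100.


Fermentation efficiency = (actual / (0.511 * glucose)) * 100
= (50.4 / (0.511 * 125.62)) * 100
= 78.5147%

78.5147%


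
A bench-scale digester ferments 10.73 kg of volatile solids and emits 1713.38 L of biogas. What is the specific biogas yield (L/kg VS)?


Y = V / VS
= 1713.38 / 10.73
= 159.6813 L/kg VS

159.6813 L/kg VS


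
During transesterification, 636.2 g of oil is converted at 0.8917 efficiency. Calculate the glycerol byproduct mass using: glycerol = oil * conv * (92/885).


glycerol = oil * conv * (92/885)
= 636.2 * 0.8917 * 92 / 885
= 58.9735 g

58.9735 g


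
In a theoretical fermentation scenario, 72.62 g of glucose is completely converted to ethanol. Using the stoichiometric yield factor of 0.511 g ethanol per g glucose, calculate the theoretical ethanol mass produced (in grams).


Theoretical ethanol yield: m_EtOH = 0.511 * m_glucose
m_EtOH = 0.511 * 72.62 = 37.1088 g

37.1088 g


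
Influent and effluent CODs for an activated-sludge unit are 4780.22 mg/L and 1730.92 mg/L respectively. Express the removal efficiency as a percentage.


eta = (COD_in - COD_out) / COD_in * 100
= (4780.22 - 1730.92) / 4780.22 * 100
= 63.7900%

63.7900%


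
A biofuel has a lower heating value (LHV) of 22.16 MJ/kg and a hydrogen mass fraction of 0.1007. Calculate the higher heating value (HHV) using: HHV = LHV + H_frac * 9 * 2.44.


HHV = LHV + H_frac * 9 * 2.44
= 22.16 + 0.1007 * 9 * 2.44
= 24.3714 MJ/kg

24.3714 MJ/kg


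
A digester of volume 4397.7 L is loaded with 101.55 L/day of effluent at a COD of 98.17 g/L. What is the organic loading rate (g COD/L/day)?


OLR = Q * S / V
= 101.55 * 98.17 / 4397.7
= 2.2669 g/L/day

2.2669 g/L/day


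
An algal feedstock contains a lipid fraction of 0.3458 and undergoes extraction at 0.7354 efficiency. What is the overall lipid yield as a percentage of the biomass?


Y = lipid_content * extraction_eff * 100
= 0.3458 * 0.7354 * 100
= 25.4301%

25.4301%


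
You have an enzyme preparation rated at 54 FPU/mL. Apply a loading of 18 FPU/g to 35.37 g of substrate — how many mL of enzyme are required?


V = dosage * m_sub / activity
V = 18 * 35.37 / 54
V = 11.7900 mL

11.7900 mL


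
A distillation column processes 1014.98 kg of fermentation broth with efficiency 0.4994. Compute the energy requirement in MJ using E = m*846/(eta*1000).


E = m * 846 / (eta * 1000)
= 1014.98 * 846 / (0.4994 * 1000)
= 1719.4095 MJ

1719.4095 MJ


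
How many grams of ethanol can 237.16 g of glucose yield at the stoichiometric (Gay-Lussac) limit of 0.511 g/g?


Theoretical ethanol yield: m_EtOH = 0.511 * m_glucose
m_EtOH = 0.511 * 237.16 = 121.1888 g

121.1888 g


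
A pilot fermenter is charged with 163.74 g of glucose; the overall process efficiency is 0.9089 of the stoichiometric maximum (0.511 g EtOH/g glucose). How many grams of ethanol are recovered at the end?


Actual ethanol: m = 0.511 * 163.74 * 0.9089
m = 76.0487 g

76.0487 g


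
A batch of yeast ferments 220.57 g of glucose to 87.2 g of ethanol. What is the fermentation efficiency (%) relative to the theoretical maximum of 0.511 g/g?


Fermentation efficiency = (actual / (0.511 * glucose)) * 100
= (87.2 / (0.511 * 220.57)) * 100
= 77.3658%

77.3658%


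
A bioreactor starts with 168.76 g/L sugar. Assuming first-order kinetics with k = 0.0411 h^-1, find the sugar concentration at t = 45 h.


S = S0 * exp(-k * t)
S = 168.76 * exp(-0.0411 * 45)
S = 26.5486 g/L

26.5486 g/L


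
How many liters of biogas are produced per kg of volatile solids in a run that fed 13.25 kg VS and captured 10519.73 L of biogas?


Y = V / VS
= 10519.73 / 13.25
= 793.9419 L/kg VS

793.9419 L/kg VS


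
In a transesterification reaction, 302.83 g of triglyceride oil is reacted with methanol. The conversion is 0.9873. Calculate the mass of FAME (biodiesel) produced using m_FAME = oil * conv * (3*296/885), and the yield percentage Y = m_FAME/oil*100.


m_FAME = oil * conv * (3 * 296 / 885) = oil * conv * (888/885)
= 302.83 * 0.9873 * 888 / 885
= 299.9976 g
Y = m_FAME / oil * 100 = conv * (888/885) * 100
= 0.9873 * 888 / 885 * 100
= 99.06%

299.9976 g FAME; Y = 99.06%


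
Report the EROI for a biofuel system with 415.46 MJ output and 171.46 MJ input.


EROI = E_out / E_in
= 415.46 / 171.46
= 2.4231

2.4231
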